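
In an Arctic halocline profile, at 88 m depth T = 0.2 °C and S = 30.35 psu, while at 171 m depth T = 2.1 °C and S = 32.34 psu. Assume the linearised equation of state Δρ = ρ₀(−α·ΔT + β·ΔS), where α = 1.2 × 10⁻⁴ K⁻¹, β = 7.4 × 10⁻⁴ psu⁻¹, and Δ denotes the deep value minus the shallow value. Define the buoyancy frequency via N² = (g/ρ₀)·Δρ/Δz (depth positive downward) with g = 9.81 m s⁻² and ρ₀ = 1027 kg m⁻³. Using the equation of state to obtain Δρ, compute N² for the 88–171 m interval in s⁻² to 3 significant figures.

1.47 × 10⁻⁴ s⁻²

ΔT = +1.9 K, ΔS = +1.99 psu (deep − shallow).
Δρ/ρ₀ = −αΔT + βΔS = -2.28 × 10⁻⁴ + 1.4726 × 10⁻³ = 1.2446 × 10⁻³, so Δρ ≈ 1.278 kg m⁻³.
N² = (g/ρ₀)·Δρ/Δz = g·(Δρ/ρ₀)/Δz = 9.81 × 1.2446 × 10⁻³ / 83 = 1.4710 × 10⁻⁴ s⁻² ≈ 1.47 × 10⁻⁴ s⁻².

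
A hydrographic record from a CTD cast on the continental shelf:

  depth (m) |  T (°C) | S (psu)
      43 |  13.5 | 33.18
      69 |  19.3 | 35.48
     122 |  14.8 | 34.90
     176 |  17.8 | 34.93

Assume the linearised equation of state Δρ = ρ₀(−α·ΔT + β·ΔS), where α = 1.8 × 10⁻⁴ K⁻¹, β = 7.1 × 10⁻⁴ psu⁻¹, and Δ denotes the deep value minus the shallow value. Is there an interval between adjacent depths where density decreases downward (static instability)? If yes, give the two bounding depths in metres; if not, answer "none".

Evaluate Δρ/ρ₀ = −αΔT + βΔS across each adjacent pair:
  43–69 m: −αΔT+βΔS = −(1.8 × 10⁻⁴)(+5.8)+(7.1 × 10⁻⁴)(+2.30) = 5.9 × 10⁻⁴ → stable
  69–122 m: −αΔT+βΔS = −(1.8 × 10⁻⁴)(-4.5)+(7.1 × 10⁻⁴)(-0.58) = 4.0 × 10⁻⁴ → stable
  122–176 m: −αΔT+βΔS = −(1.8 × 10⁻⁴)(+3.0)+(7.1 × 10⁻⁴)(+0.03) = -5.2 × 10⁻⁴ → UNSTABLE
The 122–176 m interval has Δρ < 0: lighter water underlies denser water.

122–176 m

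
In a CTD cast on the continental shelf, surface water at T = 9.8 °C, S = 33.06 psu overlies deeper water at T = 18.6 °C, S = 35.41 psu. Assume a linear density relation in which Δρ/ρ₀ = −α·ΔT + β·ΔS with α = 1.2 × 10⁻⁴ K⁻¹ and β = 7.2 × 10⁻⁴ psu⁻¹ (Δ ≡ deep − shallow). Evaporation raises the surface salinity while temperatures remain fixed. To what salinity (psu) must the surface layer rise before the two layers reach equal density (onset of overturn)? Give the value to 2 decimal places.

Neutral buoyancy requires −α(T_deep − T_surf) + β(S_deep − S_surf′) = 0.
S_surf′ = S_deep − (α/β)·ΔT = 35.41 − (1.2 × 10⁻⁴/7.2 × 10⁻⁴)·(+8.8) = 33.9433 psu.
Increase required: 33.9433 − 33.06 = 0.8833 psu.

33.94 psu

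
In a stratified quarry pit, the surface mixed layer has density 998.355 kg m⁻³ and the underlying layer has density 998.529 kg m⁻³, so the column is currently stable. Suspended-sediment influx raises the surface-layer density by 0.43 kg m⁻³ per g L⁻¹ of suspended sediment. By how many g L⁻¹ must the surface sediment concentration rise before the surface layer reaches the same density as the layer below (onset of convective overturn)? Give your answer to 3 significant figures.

Density deficit of the surface layer: 998.529 − 998.355 = 0.174 kg m⁻³.
Required change = 0.174 / 0.43 = 0.405 g L⁻¹.

0.405 g L⁻¹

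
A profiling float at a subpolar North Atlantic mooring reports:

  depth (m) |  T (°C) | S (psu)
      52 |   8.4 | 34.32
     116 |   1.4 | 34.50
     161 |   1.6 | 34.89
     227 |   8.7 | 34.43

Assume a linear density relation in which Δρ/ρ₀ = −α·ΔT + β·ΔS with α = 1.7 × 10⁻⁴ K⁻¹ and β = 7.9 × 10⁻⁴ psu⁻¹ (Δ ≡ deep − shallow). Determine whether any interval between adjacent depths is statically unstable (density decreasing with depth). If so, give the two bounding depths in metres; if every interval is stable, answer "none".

161–227 m

Evaluate Δρ/ρ₀ = −αΔT + βΔS across each adjacent pair:
  52–116 m: −αΔT+βΔS = −(1.7 × 10⁻⁴)(-7.0)+(7.9 × 10⁻⁴)(+0.18) = 1.3 × 10⁻³ → stable
  116–161 m: −αΔT+βΔS = −(1.7 × 10⁻⁴)(+0.2)+(7.9 × 10⁻⁴)(+0.39) = 2.7 × 10⁻⁴ → stable
  161–227 m: −αΔT+βΔS = −(1.7 × 10⁻⁴)(+7.1)+(7.9 × 10⁻⁴)(-0.46) = -1.6 × 10⁻³ → UNSTABLE
The 161–227 m interval has Δρ < 0: lighter water underlies denser water.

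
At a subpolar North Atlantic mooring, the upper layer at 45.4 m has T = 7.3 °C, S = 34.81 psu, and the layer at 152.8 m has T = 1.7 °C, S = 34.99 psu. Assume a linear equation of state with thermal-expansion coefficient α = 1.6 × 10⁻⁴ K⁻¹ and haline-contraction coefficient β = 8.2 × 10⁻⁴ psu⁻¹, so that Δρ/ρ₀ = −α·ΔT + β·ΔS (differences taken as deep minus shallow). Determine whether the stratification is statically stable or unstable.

stable

ΔT = 1.7 − 7.3 = -5.6 K and ΔS = 34.99 − 34.81 = +0.18 psu (deep − shallow).
−αΔT = 8.96 × 10⁻⁴; βΔS = 1.476 × 10⁻⁴; sum Δρ/ρ₀ = 1.0436 × 10⁻³.
Δρ/ρ₀ > 0, so Δρ > 0: deeper water is denser → statically stable.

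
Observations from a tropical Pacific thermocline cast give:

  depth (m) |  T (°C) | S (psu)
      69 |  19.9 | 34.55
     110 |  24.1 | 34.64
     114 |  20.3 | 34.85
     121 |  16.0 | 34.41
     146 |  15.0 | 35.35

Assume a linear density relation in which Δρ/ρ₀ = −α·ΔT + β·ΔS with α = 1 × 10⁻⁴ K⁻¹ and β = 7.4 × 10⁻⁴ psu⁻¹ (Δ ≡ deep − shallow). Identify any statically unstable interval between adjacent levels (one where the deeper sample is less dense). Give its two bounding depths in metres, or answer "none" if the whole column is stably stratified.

Evaluate Δρ/ρ₀ = −αΔT + βΔS across each adjacent pair:
  69–110 m: −αΔT+βΔS = −(1 × 10⁻⁴)(+4.2)+(7.4 × 10⁻⁴)(+0.09) = -3.5 × 10⁻⁴ → UNSTABLE
  110–114 m: −αΔT+βΔS = −(1 × 10⁻⁴)(-3.8)+(7.4 × 10⁻⁴)(+0.21) = 5.4 × 10⁻⁴ → stable
  114–121 m: −αΔT+βΔS = −(1 × 10⁻⁴)(-4.3)+(7.4 × 10⁻⁴)(-0.44) = 1.0 × 10⁻⁴ → stable
  121–146 m: −αΔT+βΔS = −(1 × 10⁻⁴)(-1.0)+(7.4 × 10⁻⁴)(+0.94) = 8.0 × 10⁻⁴ → stable
The 69–110 m interval has Δρ < 0: lighter water underlies denser water.

69–110 m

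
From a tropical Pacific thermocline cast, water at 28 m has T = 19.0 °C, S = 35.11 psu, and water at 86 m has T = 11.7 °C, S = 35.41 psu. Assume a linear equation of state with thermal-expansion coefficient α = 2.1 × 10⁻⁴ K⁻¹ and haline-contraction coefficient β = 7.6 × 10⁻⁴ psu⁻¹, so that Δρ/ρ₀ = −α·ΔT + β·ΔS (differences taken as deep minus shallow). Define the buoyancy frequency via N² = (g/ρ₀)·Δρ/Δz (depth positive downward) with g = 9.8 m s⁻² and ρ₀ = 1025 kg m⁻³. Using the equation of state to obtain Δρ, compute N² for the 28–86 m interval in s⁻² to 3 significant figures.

2.98 × 10⁻⁴ s⁻²

ΔT = -7.3 K, ΔS = +0.30 psu (deep − shallow).
Δρ/ρ₀ = −αΔT + βΔS = 1.533 × 10⁻³ + 2.28 × 10⁻⁴ = 1.761 × 10⁻³, so Δρ ≈ 1.805 kg m⁻³.
N² = (g/ρ₀)·Δρ/Δz = g·(Δρ/ρ₀)/Δz = 9.8 × 1.761 × 10⁻³ / 58 = 2.9755 × 10⁻⁴ s⁻² ≈ 2.98 × 10⁻⁴ s⁻².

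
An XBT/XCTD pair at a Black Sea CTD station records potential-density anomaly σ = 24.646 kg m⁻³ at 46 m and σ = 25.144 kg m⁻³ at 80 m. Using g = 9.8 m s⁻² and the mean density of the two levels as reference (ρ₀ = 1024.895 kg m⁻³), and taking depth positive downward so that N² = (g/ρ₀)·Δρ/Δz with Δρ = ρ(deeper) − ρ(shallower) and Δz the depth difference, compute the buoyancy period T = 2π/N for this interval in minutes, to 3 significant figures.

Δρ = 1025.144 − 1024.646 = 0.498 kg m⁻³ over Δz = 80 − 46 = 34 m.
N² = (9.8/1024.895) × (0.498/34) = 1.4005 × 10⁻⁴ s⁻².
N = √(1.4005 × 10⁻⁴) = 0.011834 rad s⁻¹, so T = 2π/N = 530.94 s = 8.8490 min ≈ 8.85 min.

8.85 min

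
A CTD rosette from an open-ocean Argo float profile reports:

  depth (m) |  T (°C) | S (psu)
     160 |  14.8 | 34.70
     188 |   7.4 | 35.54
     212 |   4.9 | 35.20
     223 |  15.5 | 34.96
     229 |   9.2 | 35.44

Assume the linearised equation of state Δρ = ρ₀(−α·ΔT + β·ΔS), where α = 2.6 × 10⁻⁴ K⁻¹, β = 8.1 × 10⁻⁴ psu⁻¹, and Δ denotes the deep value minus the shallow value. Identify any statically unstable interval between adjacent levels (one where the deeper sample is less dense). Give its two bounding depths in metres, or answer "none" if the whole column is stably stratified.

212–223 m

Evaluate Δρ/ρ₀ = −αΔT + βΔS across each adjacent pair:
  160–188 m: −αΔT+βΔS = −(2.6 × 10⁻⁴)(-7.4)+(8.1 × 10⁻⁴)(+0.84) = 2.6 × 10⁻³ → stable
  188–212 m: −αΔT+βΔS = −(2.6 × 10⁻⁴)(-2.5)+(8.1 × 10⁻⁴)(-0.34) = 3.7 × 10⁻⁴ → stable
  212–223 m: −αΔT+βΔS = −(2.6 × 10⁻⁴)(+10.6)+(8.1 × 10⁻⁴)(-0.24) = -3.0 × 10⁻³ → UNSTABLE
  223–229 m: −αΔT+βΔS = −(2.6 × 10⁻⁴)(-6.3)+(8.1 × 10⁻⁴)(+0.48) = 2.0 × 10⁻³ → stable
The 212–223 m interval has Δρ < 0: lighter water underlies denser water.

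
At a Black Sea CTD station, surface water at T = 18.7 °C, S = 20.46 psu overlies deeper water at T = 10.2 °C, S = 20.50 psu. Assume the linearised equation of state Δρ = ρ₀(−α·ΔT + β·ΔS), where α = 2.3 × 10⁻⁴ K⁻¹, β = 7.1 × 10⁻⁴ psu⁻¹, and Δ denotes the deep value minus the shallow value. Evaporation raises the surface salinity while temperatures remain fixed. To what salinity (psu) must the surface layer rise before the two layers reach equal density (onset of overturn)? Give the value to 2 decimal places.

23.25 psu

Neutral buoyancy requires −α(T_deep − T_surf) + β(S_deep − S_surf′) = 0.
S_surf′ = S_deep − (α/β)·ΔT = 20.50 − (2.3 × 10⁻⁴/7.1 × 10⁻⁴)·(-8.5) = 23.2535 psu.
Increase required: 23.2535 − 20.46 = 2.7935 psu.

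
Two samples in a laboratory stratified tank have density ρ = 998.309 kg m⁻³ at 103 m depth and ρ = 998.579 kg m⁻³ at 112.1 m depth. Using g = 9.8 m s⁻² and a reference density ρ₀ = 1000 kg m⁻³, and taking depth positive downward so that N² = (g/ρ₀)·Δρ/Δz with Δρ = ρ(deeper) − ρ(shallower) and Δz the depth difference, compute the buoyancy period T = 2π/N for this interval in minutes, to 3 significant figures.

6.14 min

Δρ = 998.579 − 998.309 = 0.270 kg m⁻³ over Δz = 112.1 − 103 = 9.1 m.
N² = (9.8/1000) × (0.270/9.1) = 2.9077 × 10⁻⁴ s⁻².
N = √(2.9077 × 10⁻⁴) = 0.017052 rad s⁻¹, so T = 2π/N = 368.47 s = 6.1412 min ≈ 6.14 min.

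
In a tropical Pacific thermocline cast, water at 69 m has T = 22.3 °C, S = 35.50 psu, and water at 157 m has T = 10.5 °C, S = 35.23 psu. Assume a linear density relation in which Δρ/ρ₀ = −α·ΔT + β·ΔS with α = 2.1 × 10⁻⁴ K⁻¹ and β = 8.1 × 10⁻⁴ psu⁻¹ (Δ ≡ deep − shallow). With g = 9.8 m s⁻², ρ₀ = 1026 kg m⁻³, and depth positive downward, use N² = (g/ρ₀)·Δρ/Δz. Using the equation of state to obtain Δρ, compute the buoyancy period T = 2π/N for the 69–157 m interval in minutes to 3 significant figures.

6.60 min

ΔT = -11.8 K, ΔS = -0.27 psu (deep − shallow).
Δρ/ρ₀ = −αΔT + βΔS = 2.478 × 10⁻³ − 2.187 × 10⁻⁴ = 2.2593 × 10⁻³, so Δρ ≈ 2.318 kg m⁻³.
N² = (g/ρ₀)·Δρ/Δz = g·(Δρ/ρ₀)/Δz = 9.8 × 2.2593 × 10⁻³ / 88 = 2.5160 × 10⁻⁴ s⁻².
N = √(2.5160 × 10⁻⁴) = 0.015862 rad s⁻¹ → T = 2π/N = 396.12 s = 6.6020 min ≈ 6.60 min.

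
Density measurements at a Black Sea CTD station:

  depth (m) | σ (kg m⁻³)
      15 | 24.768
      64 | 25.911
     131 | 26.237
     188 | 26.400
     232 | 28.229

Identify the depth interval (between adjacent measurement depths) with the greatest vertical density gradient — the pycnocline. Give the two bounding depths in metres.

188–232 m

Compute the density gradient over each adjacent pair:
  15–64 m: Δρ/Δz = 1.143/49 = 0.023 kg m⁻⁴
  64–131 m: Δρ/Δz = 0.326/67 = 4.9 × 10⁻³ kg m⁻⁴
  131–188 m: Δρ/Δz = 0.163/57 = 2.9 × 10⁻³ kg m⁻⁴
  188–232 m: Δρ/Δz = 1.829/44 = 0.042 kg m⁻⁴
The largest gradient is in the 188–232 m interval — the pycnocline.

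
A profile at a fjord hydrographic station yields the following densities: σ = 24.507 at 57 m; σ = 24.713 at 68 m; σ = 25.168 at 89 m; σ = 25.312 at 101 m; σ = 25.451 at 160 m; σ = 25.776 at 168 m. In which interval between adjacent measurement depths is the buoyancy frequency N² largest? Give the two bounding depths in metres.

Compute the density gradient over each adjacent pair:
  57–68 m: Δρ/Δz = 0.206/11 = 0.019 kg m⁻⁴
  68–89 m: Δρ/Δz = 0.455/21 = 0.022 kg m⁻⁴
  89–101 m: Δρ/Δz = 0.144/12 = 0.012 kg m⁻⁴
  101–160 m: Δρ/Δz = 0.139/59 = 2.4 × 10⁻³ kg m⁻⁴
  160–168 m: Δρ/Δz = 0.325/8 = 0.041 kg m⁻⁴
The largest gradient is in the 160–168 m interval — the pycnocline.

160–168 m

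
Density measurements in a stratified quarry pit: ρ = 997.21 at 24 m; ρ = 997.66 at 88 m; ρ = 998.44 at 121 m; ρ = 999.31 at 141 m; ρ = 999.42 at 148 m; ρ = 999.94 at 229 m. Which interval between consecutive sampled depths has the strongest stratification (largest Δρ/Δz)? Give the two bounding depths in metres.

121–141 m

Compute the density gradient over each adjacent pair:
  24–88 m: Δρ/Δz = 0.45/64 = 7.0 × 10⁻³ kg m⁻⁴
  88–121 m: Δρ/Δz = 0.78/33 = 0.024 kg m⁻⁴
  121–141 m: Δρ/Δz = 0.87/20 = 0.043 kg m⁻⁴
  141–148 m: Δρ/Δz = 0.11/7 = 0.016 kg m⁻⁴
  148–229 m: Δρ/Δz = 0.52/81 = 6.4 × 10⁻³ kg m⁻⁴
The largest gradient is in the 121–141 m interval — the pycnocline.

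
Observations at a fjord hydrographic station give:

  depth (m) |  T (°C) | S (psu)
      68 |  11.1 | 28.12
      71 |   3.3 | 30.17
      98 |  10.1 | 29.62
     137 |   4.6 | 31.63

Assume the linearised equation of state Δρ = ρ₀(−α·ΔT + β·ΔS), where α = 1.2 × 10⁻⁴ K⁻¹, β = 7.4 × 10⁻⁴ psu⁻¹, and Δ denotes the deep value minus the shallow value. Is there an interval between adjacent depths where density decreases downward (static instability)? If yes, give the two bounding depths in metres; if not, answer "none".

Evaluate Δρ/ρ₀ = −αΔT + βΔS across each adjacent pair:
  68–71 m: −αΔT+βΔS = −(1.2 × 10⁻⁴)(-7.8)+(7.4 × 10⁻⁴)(+2.05) = 2.5 × 10⁻³ → stable
  71–98 m: −αΔT+βΔS = −(1.2 × 10⁻⁴)(+6.8)+(7.4 × 10⁻⁴)(-0.55) = -1.2 × 10⁻³ → UNSTABLE
  98–137 m: −αΔT+βΔS = −(1.2 × 10⁻⁴)(-5.5)+(7.4 × 10⁻⁴)(+2.01) = 2.1 × 10⁻³ → stable
The 71–98 m interval has Δρ < 0: lighter water underlies denser water.

71–98 m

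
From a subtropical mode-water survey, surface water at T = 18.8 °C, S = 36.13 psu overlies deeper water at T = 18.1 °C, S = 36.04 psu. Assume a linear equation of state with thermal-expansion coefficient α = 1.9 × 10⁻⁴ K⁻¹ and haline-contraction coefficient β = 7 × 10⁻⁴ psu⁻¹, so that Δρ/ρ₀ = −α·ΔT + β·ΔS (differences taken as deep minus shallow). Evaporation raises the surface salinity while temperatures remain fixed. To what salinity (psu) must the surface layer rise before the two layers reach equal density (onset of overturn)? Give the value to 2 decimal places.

Neutral buoyancy requires −α(T_deep − T_surf) + β(S_deep − S_surf′) = 0.
S_surf′ = S_deep − (α/β)·ΔT = 36.04 − (1.9 × 10⁻⁴/7 × 10⁻⁴)·(-0.7) = 36.2300 psu.
Increase required: 36.2300 − 36.13 = 0.1000 psu.

36.23 psu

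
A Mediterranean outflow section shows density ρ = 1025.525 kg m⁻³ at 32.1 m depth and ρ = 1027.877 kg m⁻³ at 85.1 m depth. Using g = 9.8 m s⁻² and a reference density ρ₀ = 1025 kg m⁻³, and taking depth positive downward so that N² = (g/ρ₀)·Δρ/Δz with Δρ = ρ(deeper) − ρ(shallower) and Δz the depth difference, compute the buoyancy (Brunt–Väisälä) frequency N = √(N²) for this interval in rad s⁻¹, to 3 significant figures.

0.0206 rad s⁻¹

Δρ = 1027.877 − 1025.525 = 2.352 kg m⁻³ over Δz = 85.1 − 32.1 = 53 m.
N² = (9.8/1025) × (2.352/53) = 4.2429 × 10⁻⁴ s⁻².
N = √(4.2429 × 10⁻⁴) = 0.020598 rad s⁻¹ ≈ 0.0206 rad s⁻¹.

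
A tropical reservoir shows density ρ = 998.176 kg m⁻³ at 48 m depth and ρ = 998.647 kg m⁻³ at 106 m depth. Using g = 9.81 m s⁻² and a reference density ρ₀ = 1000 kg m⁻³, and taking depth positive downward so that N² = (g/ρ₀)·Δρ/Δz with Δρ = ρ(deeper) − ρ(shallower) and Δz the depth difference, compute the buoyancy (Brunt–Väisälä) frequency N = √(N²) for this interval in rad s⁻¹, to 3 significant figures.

Δρ = 998.647 − 998.176 = 0.471 kg m⁻³ over Δz = 106 − 48 = 58 m.
N² = (9.81/1000) × (0.471/58) = 7.9664 × 10⁻⁵ s⁻².
N = √(7.9664 × 10⁻⁵) = 8.9255 × 10⁻³ rad s⁻¹ ≈ 8.93 × 10⁻³ rad s⁻¹.

8.93 × 10⁻³ rad s⁻¹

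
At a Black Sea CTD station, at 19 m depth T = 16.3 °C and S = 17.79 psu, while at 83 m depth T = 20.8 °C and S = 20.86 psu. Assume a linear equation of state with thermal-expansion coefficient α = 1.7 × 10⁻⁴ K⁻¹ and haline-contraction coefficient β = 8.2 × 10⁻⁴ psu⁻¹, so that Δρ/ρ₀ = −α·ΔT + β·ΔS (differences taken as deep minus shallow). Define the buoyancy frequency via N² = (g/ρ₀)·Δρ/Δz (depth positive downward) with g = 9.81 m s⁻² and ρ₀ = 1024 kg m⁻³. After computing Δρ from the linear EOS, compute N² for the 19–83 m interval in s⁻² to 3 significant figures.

2.69 × 10⁻⁴ s⁻²

ΔT = +4.5 K, ΔS = +3.07 psu (deep − shallow).
Δρ/ρ₀ = −αΔT + βΔS = -7.65 × 10⁻⁴ + 2.5174 × 10⁻³ = 1.7524 × 10⁻³, so Δρ ≈ 1.794 kg m⁻³.
N² = (g/ρ₀)·Δρ/Δz = g·(Δρ/ρ₀)/Δz = 9.81 × 1.7524 × 10⁻³ / 64 = 2.6861 × 10⁻⁴ s⁻² ≈ 2.69 × 10⁻⁴ s⁻².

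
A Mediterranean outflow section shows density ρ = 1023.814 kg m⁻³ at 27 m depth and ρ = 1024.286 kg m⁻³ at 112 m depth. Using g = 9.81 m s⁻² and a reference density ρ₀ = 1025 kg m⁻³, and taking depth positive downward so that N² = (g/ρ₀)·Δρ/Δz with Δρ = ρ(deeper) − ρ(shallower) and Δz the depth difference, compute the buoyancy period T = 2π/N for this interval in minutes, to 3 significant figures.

14.4 min

Δρ = 1024.286 − 1023.814 = 0.472 kg m⁻³ over Δz = 112 − 27 = 85 m.
N² = (9.81/1025) × (0.472/85) = 5.3146 × 10⁻⁵ s⁻².
N = √(5.3146 × 10⁻⁵) = 7.2901 × 10⁻³ rad s⁻¹, so T = 2π/N = 861.88 s = 14.365 min ≈ 14.4 min.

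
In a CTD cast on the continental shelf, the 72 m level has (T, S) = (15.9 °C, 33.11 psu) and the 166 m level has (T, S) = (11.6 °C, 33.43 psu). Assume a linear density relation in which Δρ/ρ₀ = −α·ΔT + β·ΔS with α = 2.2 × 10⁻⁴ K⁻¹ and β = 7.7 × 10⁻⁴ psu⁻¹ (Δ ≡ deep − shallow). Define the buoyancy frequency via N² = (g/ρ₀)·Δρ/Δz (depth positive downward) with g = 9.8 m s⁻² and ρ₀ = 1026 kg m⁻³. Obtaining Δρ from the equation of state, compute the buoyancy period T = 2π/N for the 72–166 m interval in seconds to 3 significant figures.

564 s

ΔT = -4.3 K, ΔS = +0.32 psu (deep − shallow).
Δρ/ρ₀ = −αΔT + βΔS = 9.46 × 10⁻⁴ + 2.464 × 10⁻⁴ = 1.1924 × 10⁻³, so Δρ ≈ 1.223 kg m⁻³.
N² = (g/ρ₀)·Δρ/Δz = g·(Δρ/ρ₀)/Δz = 9.8 × 1.1924 × 10⁻³ / 94 = 1.2431 × 10⁻⁴ s⁻².
N = √(1.2431 × 10⁻⁴) = 0.011149 rad s⁻¹ → T = 2π/N = 563.56 s ≈ 564 s.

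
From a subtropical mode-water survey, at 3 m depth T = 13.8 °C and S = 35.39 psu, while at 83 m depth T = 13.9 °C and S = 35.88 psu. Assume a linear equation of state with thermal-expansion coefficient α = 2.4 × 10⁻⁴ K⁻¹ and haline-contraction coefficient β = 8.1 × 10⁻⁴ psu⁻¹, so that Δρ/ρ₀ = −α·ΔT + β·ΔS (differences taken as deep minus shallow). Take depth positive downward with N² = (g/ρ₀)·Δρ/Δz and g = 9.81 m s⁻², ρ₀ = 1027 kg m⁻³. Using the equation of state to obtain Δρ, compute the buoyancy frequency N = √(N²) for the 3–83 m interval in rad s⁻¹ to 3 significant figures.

ΔT = +0.1 K, ΔS = +0.49 psu (deep − shallow).
Δρ/ρ₀ = −αΔT + βΔS = -2.40 × 10⁻⁵ + 3.969 × 10⁻⁴ = 3.729 × 10⁻⁴, so Δρ ≈ 0.3830 kg m⁻³.
N² = (g/ρ₀)·Δρ/Δz = g·(Δρ/ρ₀)/Δz = 9.81 × 3.729 × 10⁻⁴ / 80 = 4.5727 × 10⁻⁵ s⁻².
N = √(4.5727 × 10⁻⁵) = 6.7622 × 10⁻³ rad s⁻¹ ≈ 6.76 × 10⁻³ rad s⁻¹.

6.76 × 10⁻³ rad s⁻¹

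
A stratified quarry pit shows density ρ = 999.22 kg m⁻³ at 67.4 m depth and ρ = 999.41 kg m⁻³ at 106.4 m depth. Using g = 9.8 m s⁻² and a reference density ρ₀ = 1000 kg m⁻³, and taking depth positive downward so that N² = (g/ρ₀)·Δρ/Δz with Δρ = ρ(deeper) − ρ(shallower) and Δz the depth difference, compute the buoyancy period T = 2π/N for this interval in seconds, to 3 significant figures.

909 s

Δρ = 999.41 − 999.22 = 0.19 kg m⁻³ over Δz = 106.4 − 67.4 = 39 m.
N² = (9.8/1000) × (0.19/39) = 4.7744 × 10⁻⁵ s⁻².
N = √(4.7744 × 10⁻⁵) = 6.9097 × 10⁻³ rad s⁻¹, so T = 2π/N = 909.33 s ≈ 909 s.
Since Δρ > 0 the layer is stably stratified.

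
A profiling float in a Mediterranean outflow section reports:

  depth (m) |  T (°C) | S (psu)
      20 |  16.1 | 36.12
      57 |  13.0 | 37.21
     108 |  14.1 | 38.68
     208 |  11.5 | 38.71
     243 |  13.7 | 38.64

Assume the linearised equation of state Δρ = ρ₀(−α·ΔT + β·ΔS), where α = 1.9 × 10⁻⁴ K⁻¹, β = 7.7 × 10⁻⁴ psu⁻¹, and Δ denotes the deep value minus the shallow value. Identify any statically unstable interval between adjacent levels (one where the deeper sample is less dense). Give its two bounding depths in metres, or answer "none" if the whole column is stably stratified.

Evaluate Δρ/ρ₀ = −αΔT + βΔS across each adjacent pair:
  20–57 m: −αΔT+βΔS = −(1.9 × 10⁻⁴)(-3.1)+(7.7 × 10⁻⁴)(+1.09) = 1.4 × 10⁻³ → stable
  57–108 m: −αΔT+βΔS = −(1.9 × 10⁻⁴)(+1.1)+(7.7 × 10⁻⁴)(+1.47) = 9.2 × 10⁻⁴ → stable
  108–208 m: −αΔT+βΔS = −(1.9 × 10⁻⁴)(-2.6)+(7.7 × 10⁻⁴)(+0.03) = 5.2 × 10⁻⁴ → stable
  208–243 m: −αΔT+βΔS = −(1.9 × 10⁻⁴)(+2.2)+(7.7 × 10⁻⁴)(-0.07) = -4.7 × 10⁻⁴ → UNSTABLE
The 208–243 m interval has Δρ < 0: lighter water underlies denser water.

208–243 m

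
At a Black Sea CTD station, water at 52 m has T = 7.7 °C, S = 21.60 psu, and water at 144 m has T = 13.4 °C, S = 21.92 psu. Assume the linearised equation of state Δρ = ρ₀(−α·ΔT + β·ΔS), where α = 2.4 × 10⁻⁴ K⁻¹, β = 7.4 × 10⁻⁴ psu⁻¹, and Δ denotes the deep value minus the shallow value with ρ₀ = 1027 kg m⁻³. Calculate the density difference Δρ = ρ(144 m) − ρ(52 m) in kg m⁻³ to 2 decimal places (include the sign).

-1.16 kg m⁻³

ΔT = +5.7 K, ΔS = +0.32 psu (deep − shallow).
Δρ/ρ₀ = −(2.4 × 10⁻⁴)(+5.7) + (7.4 × 10⁻⁴)(+0.32) = -1.1312 × 10⁻³.
Δρ = 1027 × (-1.1312 × 10⁻³) = -1.16 kg m⁻³.
Negative Δρ: lighter below, statically unstable.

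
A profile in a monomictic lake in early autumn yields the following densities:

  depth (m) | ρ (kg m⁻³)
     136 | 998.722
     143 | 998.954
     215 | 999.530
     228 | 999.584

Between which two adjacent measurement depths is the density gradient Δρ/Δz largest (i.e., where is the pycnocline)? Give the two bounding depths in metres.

Compute the density gradient over each adjacent pair:
  136–143 m: Δρ/Δz = 0.232/7 = 0.033 kg m⁻⁴
  143–215 m: Δρ/Δz = 0.576/72 = 8.0 × 10⁻³ kg m⁻⁴
  215–228 m: Δρ/Δz = 0.054/13 = 4.2 × 10⁻³ kg m⁻⁴
The largest gradient is in the 136–143 m interval — the pycnocline.

136–143 m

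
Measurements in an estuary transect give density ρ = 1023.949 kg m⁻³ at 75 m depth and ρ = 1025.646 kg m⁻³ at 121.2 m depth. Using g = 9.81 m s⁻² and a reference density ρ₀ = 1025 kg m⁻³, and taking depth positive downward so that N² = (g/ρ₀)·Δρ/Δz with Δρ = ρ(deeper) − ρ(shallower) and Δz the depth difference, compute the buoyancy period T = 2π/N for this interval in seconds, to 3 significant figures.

335 s

Δρ = 1025.646 − 1023.949 = 1.697 kg m⁻³ over Δz = 121.2 − 75 = 46.2 m.
N² = (9.81/1025) × (1.697/46.2) = 3.5155 × 10⁻⁴ s⁻².
N = √(3.5155 × 10⁻⁴) = 0.018750 rad s⁻¹, so T = 2π/N = 335.10 s ≈ 335 s.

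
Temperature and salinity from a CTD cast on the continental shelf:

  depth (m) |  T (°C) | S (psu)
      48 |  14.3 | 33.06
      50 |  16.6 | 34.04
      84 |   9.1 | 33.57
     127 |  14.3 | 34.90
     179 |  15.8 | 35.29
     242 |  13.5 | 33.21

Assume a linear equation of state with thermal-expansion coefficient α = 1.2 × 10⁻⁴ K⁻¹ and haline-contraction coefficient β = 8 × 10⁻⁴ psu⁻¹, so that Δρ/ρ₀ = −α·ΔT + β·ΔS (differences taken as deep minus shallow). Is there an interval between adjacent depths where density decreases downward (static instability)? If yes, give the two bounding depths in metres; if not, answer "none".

179–242 m

Evaluate Δρ/ρ₀ = −αΔT + βΔS across each adjacent pair:
  48–50 m: −αΔT+βΔS = −(1.2 × 10⁻⁴)(+2.3)+(8 × 10⁻⁴)(+0.98) = 5.1 × 10⁻⁴ → stable
  50–84 m: −αΔT+βΔS = −(1.2 × 10⁻⁴)(-7.5)+(8 × 10⁻⁴)(-0.47) = 5.2 × 10⁻⁴ → stable
  84–127 m: −αΔT+βΔS = −(1.2 × 10⁻⁴)(+5.2)+(8 × 10⁻⁴)(+1.33) = 4.4 × 10⁻⁴ → stable
  127–179 m: −αΔT+βΔS = −(1.2 × 10⁻⁴)(+1.5)+(8 × 10⁻⁴)(+0.39) = 1.3 × 10⁻⁴ → stable
  179–242 m: −αΔT+βΔS = −(1.2 × 10⁻⁴)(-2.3)+(8 × 10⁻⁴)(-2.08) = -1.4 × 10⁻³ → UNSTABLE
The 179–242 m interval has Δρ < 0: lighter water underlies denser water.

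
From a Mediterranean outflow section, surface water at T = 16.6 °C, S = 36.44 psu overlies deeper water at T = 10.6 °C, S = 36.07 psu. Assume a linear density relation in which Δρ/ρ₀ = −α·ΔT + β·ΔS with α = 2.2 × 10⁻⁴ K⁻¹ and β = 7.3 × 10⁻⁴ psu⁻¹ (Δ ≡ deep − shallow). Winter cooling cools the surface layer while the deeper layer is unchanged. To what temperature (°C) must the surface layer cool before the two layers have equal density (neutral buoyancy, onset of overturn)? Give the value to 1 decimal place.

11.8 °C

Neutral buoyancy requires Δρ = 0, i.e. −α(T_deep − T_surf′) + β(S_deep − S_surf) = 0.
T_surf′ = T_deep − (β/α)·ΔS = 10.6 − (7.3 × 10⁻⁴/2.2 × 10⁻⁴)·(-0.37) = 11.828 °C.
Cooling required: 16.6 − (11.828) = 4.772 °C.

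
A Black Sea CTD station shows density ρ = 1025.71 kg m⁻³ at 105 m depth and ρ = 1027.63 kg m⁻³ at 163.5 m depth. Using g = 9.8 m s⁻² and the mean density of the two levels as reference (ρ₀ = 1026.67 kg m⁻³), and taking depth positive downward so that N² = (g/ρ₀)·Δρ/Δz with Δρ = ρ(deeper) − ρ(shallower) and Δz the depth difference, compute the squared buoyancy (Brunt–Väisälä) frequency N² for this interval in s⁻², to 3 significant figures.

Δρ = 1027.63 − 1025.71 = 1.92 kg m⁻³ over Δz = 163.5 − 105 = 58.5 m.
N² = (9.8/1026.67) × (1.92/58.5) = 3.1329 × 10⁻⁴ s⁻² ≈ 3.13 × 10⁻⁴ s⁻².

3.13 × 10⁻⁴ s⁻²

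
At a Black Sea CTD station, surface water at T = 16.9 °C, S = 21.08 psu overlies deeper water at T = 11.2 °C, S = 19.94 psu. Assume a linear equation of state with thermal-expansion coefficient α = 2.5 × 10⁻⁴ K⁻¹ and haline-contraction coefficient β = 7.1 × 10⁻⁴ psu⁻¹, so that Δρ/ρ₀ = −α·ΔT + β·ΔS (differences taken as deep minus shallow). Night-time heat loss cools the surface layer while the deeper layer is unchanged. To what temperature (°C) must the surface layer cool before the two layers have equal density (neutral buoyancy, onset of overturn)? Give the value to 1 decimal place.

Neutral buoyancy requires Δρ = 0, i.e. −α(T_deep − T_surf′) + β(S_deep − S_surf) = 0.
T_surf′ = T_deep − (β/α)·ΔS = 11.2 − (7.1 × 10⁻⁴/2.5 × 10⁻⁴)·(-1.14) = 14.438 °C.
Cooling required: 16.9 − (14.438) = 2.462 °C.

14.4 °C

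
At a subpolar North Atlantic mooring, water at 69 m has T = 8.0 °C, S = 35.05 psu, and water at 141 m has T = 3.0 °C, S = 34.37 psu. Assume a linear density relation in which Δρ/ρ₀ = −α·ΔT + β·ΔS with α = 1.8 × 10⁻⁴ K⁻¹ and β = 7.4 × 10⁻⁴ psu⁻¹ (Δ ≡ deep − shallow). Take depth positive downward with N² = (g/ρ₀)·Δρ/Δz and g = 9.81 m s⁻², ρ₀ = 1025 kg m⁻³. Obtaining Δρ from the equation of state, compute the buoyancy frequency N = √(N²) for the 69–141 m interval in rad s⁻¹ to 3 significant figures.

7.35 × 10⁻³ rad s⁻¹

ΔT = -5.0 K, ΔS = -0.68 psu (deep − shallow).
Δρ/ρ₀ = −αΔT + βΔS = 9.00 × 10⁻⁴ − 5.032 × 10⁻⁴ = 3.968 × 10⁻⁴, so Δρ ≈ 0.4067 kg m⁻³.
N² = (g/ρ₀)·Δρ/Δz = g·(Δρ/ρ₀)/Δz = 9.81 × 3.968 × 10⁻⁴ / 72 = 5.4064 × 10⁻⁵ s⁻².
N = √(5.4064 × 10⁻⁵) = 7.3528 × 10⁻³ rad s⁻¹ ≈ 7.35 × 10⁻³ rad s⁻¹.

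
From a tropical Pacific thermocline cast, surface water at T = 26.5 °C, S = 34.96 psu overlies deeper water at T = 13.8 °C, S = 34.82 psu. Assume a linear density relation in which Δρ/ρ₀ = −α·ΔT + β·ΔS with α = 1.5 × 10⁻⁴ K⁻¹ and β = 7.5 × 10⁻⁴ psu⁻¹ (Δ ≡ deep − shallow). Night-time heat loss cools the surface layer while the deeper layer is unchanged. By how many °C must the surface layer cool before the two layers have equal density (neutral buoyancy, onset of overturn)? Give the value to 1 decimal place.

12.0 °C

Neutral buoyancy requires Δρ = 0, i.e. −α(T_deep − T_surf′) + β(S_deep − S_surf) = 0.
T_surf′ = T_deep − (β/α)·ΔS = 13.8 − (7.5 × 10⁻⁴/1.5 × 10⁻⁴)·(-0.14) = 14.500 °C.
Cooling required: 26.5 − (14.500) = 12.000 °C.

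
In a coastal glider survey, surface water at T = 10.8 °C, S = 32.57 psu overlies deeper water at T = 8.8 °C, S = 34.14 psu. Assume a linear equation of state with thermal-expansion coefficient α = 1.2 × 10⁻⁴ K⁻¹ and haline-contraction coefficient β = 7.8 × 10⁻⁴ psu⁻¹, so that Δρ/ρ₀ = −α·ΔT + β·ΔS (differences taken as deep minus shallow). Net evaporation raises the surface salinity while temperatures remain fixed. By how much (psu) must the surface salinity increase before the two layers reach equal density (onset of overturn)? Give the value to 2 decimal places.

1.88 psu

Neutral buoyancy requires −α(T_deep − T_surf) + β(S_deep − S_surf′) = 0.
S_surf′ = S_deep − (α/β)·ΔT = 34.14 − (1.2 × 10⁻⁴/7.8 × 10⁻⁴)·(-2.0) = 34.4477 psu.
Increase required: 34.4477 − 32.57 = 1.8777 psu.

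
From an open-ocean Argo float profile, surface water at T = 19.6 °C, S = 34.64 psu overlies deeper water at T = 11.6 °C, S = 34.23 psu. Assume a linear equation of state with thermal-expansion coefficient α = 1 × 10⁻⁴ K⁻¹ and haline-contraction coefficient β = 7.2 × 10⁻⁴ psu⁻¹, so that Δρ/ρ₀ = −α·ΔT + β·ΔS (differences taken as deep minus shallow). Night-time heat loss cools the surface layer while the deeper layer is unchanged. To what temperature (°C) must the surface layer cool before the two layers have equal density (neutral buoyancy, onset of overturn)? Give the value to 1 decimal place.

Neutral buoyancy requires Δρ = 0, i.e. −α(T_deep − T_surf′) + β(S_deep − S_surf) = 0.
T_surf′ = T_deep − (β/α)·ΔS = 11.6 − (7.2 × 10⁻⁴/1 × 10⁻⁴)·(-0.41) = 14.552 °C.
Cooling required: 19.6 − (14.552) = 5.048 °C.

14.6 °C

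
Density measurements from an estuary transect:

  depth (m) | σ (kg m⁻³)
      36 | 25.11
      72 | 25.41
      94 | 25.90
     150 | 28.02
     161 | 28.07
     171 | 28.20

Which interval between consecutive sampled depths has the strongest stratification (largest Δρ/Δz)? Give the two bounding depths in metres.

Compute the density gradient over each adjacent pair:
  36–72 m: Δρ/Δz = 0.30/36 = 8.3 × 10⁻³ kg m⁻⁴
  72–94 m: Δρ/Δz = 0.49/22 = 0.022 kg m⁻⁴
  94–150 m: Δρ/Δz = 2.12/56 = 0.038 kg m⁻⁴
  150–161 m: Δρ/Δz = 0.05/11 = 4.5 × 10⁻³ kg m⁻⁴
  161–171 m: Δρ/Δz = 0.13/10 = 0.013 kg m⁻⁴
The largest gradient is in the 94–150 m interval — the pycnocline.

94–150 m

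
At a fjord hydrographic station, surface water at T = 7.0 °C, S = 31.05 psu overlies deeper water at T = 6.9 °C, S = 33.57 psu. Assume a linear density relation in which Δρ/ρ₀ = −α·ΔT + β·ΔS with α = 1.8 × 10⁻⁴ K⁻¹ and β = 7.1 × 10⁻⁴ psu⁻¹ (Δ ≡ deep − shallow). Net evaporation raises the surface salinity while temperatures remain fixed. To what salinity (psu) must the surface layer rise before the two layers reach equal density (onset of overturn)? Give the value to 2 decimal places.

Neutral buoyancy requires −α(T_deep − T_surf) + β(S_deep − S_surf′) = 0.
S_surf′ = S_deep − (α/β)·ΔT = 33.57 − (1.8 × 10⁻⁴/7.1 × 10⁻⁴)·(-0.1) = 33.5954 psu.
Increase required: 33.5954 − 31.05 = 2.5454 psu.

33.60 psu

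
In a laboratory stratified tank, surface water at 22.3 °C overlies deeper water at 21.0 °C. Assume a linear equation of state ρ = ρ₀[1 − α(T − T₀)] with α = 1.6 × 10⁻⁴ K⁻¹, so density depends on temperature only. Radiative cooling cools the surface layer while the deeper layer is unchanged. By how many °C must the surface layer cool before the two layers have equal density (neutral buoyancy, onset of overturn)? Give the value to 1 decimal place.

With temperature the only control, equal density requires T_surf′ = T_deep.
T_surf′ = 21.0 °C.
Cooling required: 22.3 − 21.0 = 1.3 °C.

1.3 °C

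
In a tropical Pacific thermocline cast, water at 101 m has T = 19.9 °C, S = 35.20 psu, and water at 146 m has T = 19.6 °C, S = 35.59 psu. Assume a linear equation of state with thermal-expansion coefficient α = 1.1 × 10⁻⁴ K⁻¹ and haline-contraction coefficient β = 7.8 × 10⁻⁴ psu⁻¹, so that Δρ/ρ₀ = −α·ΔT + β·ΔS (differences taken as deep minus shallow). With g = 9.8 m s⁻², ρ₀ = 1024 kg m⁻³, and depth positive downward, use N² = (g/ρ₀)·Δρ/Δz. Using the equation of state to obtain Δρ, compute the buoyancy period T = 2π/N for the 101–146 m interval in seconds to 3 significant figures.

733 s

ΔT = -0.3 K, ΔS = +0.39 psu (deep − shallow).
Δρ/ρ₀ = −αΔT + βΔS = 3.30 × 10⁻⁵ + 3.042 × 10⁻⁴ = 3.372 × 10⁻⁴, so Δρ ≈ 0.3453 kg m⁻³.
N² = (g/ρ₀)·Δρ/Δz = g·(Δρ/ρ₀)/Δz = 9.8 × 3.372 × 10⁻⁴ / 45 = 7.3435 × 10⁻⁵ s⁻².
N = √(7.3435 × 10⁻⁵) = 8.5694 × 10⁻³ rad s⁻¹ → T = 2π/N = 733.21 s ≈ 733 s.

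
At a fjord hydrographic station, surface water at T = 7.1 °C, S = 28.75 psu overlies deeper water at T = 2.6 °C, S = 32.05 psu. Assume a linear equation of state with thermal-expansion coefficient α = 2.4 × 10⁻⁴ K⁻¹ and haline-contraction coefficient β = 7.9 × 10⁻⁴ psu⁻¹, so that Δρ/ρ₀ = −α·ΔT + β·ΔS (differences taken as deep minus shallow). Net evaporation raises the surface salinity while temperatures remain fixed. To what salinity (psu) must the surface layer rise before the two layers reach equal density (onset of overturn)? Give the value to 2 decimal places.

33.42 psu

Neutral buoyancy requires −α(T_deep − T_surf) + β(S_deep − S_surf′) = 0.
S_surf′ = S_deep − (α/β)·ΔT = 32.05 − (2.4 × 10⁻⁴/7.9 × 10⁻⁴)·(-4.5) = 33.4171 psu.
Increase required: 33.4171 − 28.75 = 4.6671 psu.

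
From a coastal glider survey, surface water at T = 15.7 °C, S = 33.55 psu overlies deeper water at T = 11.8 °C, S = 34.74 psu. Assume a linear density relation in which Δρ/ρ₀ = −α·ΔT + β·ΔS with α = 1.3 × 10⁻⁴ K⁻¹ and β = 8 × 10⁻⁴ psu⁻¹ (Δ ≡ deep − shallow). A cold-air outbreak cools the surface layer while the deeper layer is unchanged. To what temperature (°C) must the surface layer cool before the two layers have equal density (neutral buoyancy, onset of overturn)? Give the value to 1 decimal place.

4.5 °C

Neutral buoyancy requires Δρ = 0, i.e. −α(T_deep − T_surf′) + β(S_deep − S_surf) = 0.
T_surf′ = T_deep − (β/α)·ΔS = 11.8 − (8 × 10⁻⁴/1.3 × 10⁻⁴)·(+1.19) = 4.477 °C.
Cooling required: 15.7 − (4.477) = 11.223 °C.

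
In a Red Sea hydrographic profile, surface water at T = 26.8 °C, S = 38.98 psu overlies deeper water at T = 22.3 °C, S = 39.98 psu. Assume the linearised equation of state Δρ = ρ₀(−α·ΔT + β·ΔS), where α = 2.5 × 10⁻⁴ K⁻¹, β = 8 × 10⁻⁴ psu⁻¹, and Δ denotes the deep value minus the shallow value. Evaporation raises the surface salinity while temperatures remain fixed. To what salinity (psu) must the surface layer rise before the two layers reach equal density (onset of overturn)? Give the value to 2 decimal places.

41.39 psu

Neutral buoyancy requires −α(T_deep − T_surf) + β(S_deep − S_surf′) = 0.
S_surf′ = S_deep − (α/β)·ΔT = 39.98 − (2.5 × 10⁻⁴/8 × 10⁻⁴)·(-4.5) = 41.3862 psu.
Increase required: 41.3862 − 38.98 = 2.4062 psu.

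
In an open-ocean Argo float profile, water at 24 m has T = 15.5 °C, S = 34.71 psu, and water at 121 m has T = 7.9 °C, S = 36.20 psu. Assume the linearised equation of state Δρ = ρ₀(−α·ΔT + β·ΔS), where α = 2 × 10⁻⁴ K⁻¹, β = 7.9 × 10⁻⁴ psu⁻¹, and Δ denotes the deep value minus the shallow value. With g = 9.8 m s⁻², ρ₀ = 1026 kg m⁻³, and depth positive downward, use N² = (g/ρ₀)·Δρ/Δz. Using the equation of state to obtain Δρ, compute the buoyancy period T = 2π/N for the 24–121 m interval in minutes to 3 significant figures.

6.34 min

ΔT = -7.6 K, ΔS = +1.49 psu (deep − shallow).
Δρ/ρ₀ = −αΔT + βΔS = 1.52 × 10⁻³ + 1.1771 × 10⁻³ = 2.6971 × 10⁻³, so Δρ ≈ 2.767 kg m⁻³.
N² = (g/ρ₀)·Δρ/Δz = g·(Δρ/ρ₀)/Δz = 9.8 × 2.6971 × 10⁻³ / 97 = 2.7249 × 10⁻⁴ s⁻².
N = √(2.7249 × 10⁻⁴) = 0.016507 rad s⁻¹ → T = 2π/N = 380.64 s = 6.3440 min ≈ 6.34 min.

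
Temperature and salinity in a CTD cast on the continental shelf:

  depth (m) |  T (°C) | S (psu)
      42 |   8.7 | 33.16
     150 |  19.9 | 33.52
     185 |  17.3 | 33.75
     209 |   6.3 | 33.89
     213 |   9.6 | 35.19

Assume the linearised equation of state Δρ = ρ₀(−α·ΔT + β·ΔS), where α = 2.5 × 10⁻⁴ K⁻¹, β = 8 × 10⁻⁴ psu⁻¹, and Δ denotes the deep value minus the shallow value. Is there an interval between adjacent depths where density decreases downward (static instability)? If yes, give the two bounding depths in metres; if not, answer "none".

Evaluate Δρ/ρ₀ = −αΔT + βΔS across each adjacent pair:
  42–150 m: −αΔT+βΔS = −(2.5 × 10⁻⁴)(+11.2)+(8 × 10⁻⁴)(+0.36) = -2.5 × 10⁻³ → UNSTABLE
  150–185 m: −αΔT+βΔS = −(2.5 × 10⁻⁴)(-2.6)+(8 × 10⁻⁴)(+0.23) = 8.3 × 10⁻⁴ → stable
  185–209 m: −αΔT+βΔS = −(2.5 × 10⁻⁴)(-11.0)+(8 × 10⁻⁴)(+0.14) = 2.9 × 10⁻³ → stable
  209–213 m: −αΔT+βΔS = −(2.5 × 10⁻⁴)(+3.3)+(8 × 10⁻⁴)(+1.30) = 2.2 × 10⁻⁴ → stable
The 42–150 m interval has Δρ < 0: lighter water underlies denser water.

42–150 m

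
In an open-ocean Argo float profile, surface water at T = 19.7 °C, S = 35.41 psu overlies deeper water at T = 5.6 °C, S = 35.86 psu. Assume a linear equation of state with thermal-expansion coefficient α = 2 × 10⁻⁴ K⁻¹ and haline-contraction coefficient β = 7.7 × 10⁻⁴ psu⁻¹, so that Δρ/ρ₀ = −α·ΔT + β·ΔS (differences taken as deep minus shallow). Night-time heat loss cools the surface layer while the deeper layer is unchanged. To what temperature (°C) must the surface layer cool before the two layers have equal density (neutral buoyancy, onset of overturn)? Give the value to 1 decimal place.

3.9 °C

Neutral buoyancy requires Δρ = 0, i.e. −α(T_deep − T_surf′) + β(S_deep − S_surf) = 0.
T_surf′ = T_deep − (β/α)·ΔS = 5.6 − (7.7 × 10⁻⁴/2 × 10⁻⁴)·(+0.45) = 3.867 °C.
Cooling required: 19.7 − (3.867) = 15.833 °C.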